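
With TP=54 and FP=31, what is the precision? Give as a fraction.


Precision = TP / (TP + FP) = 54 / 85 = 54/85.

54/85


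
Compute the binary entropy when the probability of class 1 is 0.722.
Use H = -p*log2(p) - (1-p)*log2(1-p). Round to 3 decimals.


H = -0.722*log2(0.722) - 0.278*log2(0.278) = 0.853.

0.853


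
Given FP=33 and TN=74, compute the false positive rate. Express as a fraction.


FPR = FP / (FP + TN) = 33 / 107 = 33/107.

33/107


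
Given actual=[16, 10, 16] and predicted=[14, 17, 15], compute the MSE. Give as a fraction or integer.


MSE = (1/3) * ((16-14)^2=4 + (10-17)^2=49 + (16-15)^2=1). Sum = 54. MSE = 18.

18


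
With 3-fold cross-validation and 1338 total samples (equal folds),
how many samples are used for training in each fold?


Each validation fold has 1338/3 = 446 samples. Training set = 1338 - 446 = 892.

892


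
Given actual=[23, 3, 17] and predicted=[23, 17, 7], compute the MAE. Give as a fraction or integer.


MAE = (1/3) * (|23-23|=0 + |3-17|=14 + |17-7|=10). Sum = 24. MAE = 8.

8


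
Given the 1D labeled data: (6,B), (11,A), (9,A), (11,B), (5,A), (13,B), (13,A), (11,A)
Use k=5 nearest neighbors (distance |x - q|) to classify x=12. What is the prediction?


Distances: |6-12|=6, |11-12|=1, |9-12|=3, |11-12|=1, |5-12|=7, |13-12|=1, |13-12|=1, |11-12|=1. 5 nearest: (11,A), (13,A), (11,A), (11,B), (13,B). Counts: {'A': 3, 'B': 2}. Majority class: A.

A


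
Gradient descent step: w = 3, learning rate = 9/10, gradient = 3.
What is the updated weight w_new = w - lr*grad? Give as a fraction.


w_new = 3 - 9/10 * 3 = 3 - 27/10 = 3/10.

3/10


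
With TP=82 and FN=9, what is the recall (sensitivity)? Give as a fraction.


Recall = TP / (TP + FN) = 82 / 91 = 82/91.

82/91


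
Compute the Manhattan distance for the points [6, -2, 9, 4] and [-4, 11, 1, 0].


d = sum of absolute differences: |6--4|=10 + |-2-11|=13 + |9-1|=8 + |4-0|=4 = 35.

35


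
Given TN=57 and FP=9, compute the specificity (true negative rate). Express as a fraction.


Specificity = TN / (TN + FP) = 57 / 66 = 19/22.

19/22


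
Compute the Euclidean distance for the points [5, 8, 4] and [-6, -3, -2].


d = sqrt(sum of squared differences). (5--6)^2=121, (8--3)^2=121, (4--2)^2=36. Sum = 278.

sqrt(278)


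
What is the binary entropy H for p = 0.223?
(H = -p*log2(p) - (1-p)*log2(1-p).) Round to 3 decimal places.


H = -0.223*log2(0.223) - 0.777*log2(0.777) = 0.766.

0.766


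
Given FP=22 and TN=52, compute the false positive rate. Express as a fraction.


FPR = FP / (FP + TN) = 22 / 74 = 11/37.

11/37


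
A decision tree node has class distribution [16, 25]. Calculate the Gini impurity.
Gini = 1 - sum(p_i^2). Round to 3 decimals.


Total = 41. Proportions: 16/41, 25/41. sum(p_i^2) = 0.5241. Gini = 1 - 0.5241 = 0.4759, which rounds to 0.476.

0.476


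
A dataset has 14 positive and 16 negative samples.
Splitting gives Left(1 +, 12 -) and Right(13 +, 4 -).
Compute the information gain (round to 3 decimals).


H(parent) = 0.9968. H(left) = 0.3912, H(right) = 0.7871. Weighted = (13/30)*0.3912 + (17/30)*0.7871 = 0.6155. IG = 0.9968 - 0.6155 = 0.3813, which rounds to 0.381.

0.381


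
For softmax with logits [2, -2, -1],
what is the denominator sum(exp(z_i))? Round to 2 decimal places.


Denom = e^2=7.3891 + e^-2=0.1353 + e^-1=0.3679. Sum = 7.8923, which rounds to 7.89.

7.89


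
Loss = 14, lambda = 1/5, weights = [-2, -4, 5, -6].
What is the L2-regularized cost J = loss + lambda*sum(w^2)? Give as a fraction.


L2 sq norm = sum(w^2) = 81. J = 14 + 1/5 * 81 = 151/5.

151/5


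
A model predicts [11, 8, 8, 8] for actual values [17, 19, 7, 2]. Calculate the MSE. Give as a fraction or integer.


MSE = (1/4) * ((17-11)^2=36 + (19-8)^2=121 + (7-8)^2=1 + (2-8)^2=36). Sum = 194. MSE = 97/2.

97/2


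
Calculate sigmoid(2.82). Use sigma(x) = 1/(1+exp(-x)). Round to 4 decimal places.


sigma(2.82) = 1/(1+e^(-2.82)) = 1/(1+0.059606) = 1/1.059606 = 0.9437.

0.9437


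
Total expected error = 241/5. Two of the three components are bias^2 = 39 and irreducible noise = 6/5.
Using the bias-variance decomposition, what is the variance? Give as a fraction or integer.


Total error = bias^2 + variance + irreducible noise. So variance = 241/5 - 39 - 6/5 = 8.

8


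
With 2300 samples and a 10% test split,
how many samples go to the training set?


Test set = 2300 * 10% = 230. Training set = 2300 - 230 = 2070.

2070


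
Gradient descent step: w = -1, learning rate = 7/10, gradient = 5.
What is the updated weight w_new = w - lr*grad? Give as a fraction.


w_new = -1 - 7/10 * 5 = -1 - 7/2 = -9/2.

-9/2


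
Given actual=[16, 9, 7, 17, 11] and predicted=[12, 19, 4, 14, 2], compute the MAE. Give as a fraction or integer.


MAE = (1/5) * (|16-12|=4 + |9-19|=10 + |7-4|=3 + |17-14|=3 + |11-2|=9). Sum = 29. MAE = 29/5.

29/5


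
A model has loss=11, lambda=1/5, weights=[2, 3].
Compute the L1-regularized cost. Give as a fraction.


L1 norm = sum(|w|) = 5. J = 11 + 1/5 * 5 = 12.

12


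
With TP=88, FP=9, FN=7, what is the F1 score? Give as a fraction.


Precision = 88/97 = 88/97. Recall = 88/95 = 88/95. F1 = 2*P*R/(P+R) = 11/12.

11/12


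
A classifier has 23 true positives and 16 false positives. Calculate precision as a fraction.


Precision = TP / (TP + FP) = 23 / 39 = 23/39.

23/39


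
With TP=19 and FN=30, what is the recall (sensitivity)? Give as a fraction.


Recall = TP / (TP + FN) = 19 / 49 = 19/49.

19/49


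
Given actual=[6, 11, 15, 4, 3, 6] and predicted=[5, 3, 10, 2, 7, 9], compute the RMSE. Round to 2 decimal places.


MSE = 19.8333. RMSE = sqrt(19.8333) = 4.45.

4.45


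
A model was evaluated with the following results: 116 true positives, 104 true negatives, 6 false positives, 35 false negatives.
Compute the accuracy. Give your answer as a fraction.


Accuracy = (TP + TN) / (TP + TN + FP + FN) = (116 + 104) / 261 = 220/261.

220/261


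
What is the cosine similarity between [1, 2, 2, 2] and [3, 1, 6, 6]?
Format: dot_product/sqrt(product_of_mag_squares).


dot = 29. |a|^2 = 13, |b|^2 = 82. cos = 29/sqrt(1066).

29/sqrt(1066)


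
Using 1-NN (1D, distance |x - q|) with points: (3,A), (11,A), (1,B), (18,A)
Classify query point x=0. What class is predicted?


Distances: |3-0|=3, |11-0|=11, |1-0|=1, |18-0|=18. 1 nearest: (1,B). Counts: {'B': 1}. Majority class: B.

B


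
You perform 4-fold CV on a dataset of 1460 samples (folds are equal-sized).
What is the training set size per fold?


Each validation fold has 1460/4 = 365 samples. Training set = 1460 - 365 = 1095.

1095


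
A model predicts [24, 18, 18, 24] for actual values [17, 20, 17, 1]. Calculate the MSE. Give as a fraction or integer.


MSE = (1/4) * ((17-24)^2=49 + (20-18)^2=4 + (17-18)^2=1 + (1-24)^2=529). Sum = 583. MSE = 583/4.

583/4


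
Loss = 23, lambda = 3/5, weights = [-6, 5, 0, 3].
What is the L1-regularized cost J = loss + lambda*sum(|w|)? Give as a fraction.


L1 norm = sum(|w|) = 14. J = 23 + 3/5 * 14 = 157/5.

157/5


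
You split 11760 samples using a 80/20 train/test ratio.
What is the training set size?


Test set = 11760 * 20% = 2352. Training set = 11760 - 2352 = 9408.

9408


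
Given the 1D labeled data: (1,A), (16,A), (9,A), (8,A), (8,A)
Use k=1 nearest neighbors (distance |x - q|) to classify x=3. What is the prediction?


Distances: |1-3|=2, |16-3|=13, |9-3|=6, |8-3|=5, |8-3|=5. 1 nearest: (1,A). Counts: {'A': 1}. Majority class: A.

A


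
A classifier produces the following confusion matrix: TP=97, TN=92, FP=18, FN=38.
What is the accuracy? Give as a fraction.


Accuracy = (TP + TN) / (TP + TN + FP + FN) = (97 + 92) / 245 = 27/35.

27/35


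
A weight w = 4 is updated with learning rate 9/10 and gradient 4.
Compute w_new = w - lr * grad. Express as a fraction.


w_new = 4 - 9/10 * 4 = 4 - 18/5 = 2/5.

2/5


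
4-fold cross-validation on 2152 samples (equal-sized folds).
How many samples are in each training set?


Each validation fold has 2152/4 = 538 samples. Training set = 2152 - 538 = 1614.

1614


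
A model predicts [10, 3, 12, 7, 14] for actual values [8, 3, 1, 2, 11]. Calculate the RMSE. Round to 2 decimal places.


MSE = 31.8000. RMSE = sqrt(31.8000) = 5.64.

5.64


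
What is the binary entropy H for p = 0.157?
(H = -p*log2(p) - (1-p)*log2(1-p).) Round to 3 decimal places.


H = -0.157*log2(0.157) - 0.843*log2(0.843) = 0.627.

0.627


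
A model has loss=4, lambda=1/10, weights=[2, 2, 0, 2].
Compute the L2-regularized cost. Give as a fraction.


L2 sq norm = sum(w^2) = 12. J = 4 + 1/10 * 12 = 26/5.

26/5


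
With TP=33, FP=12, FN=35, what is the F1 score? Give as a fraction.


Precision = 33/45 = 11/15. Recall = 33/68 = 33/68. F1 = 2*P*R/(P+R) = 66/113.

66/113


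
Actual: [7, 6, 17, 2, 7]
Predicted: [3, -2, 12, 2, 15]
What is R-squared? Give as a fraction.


Mean(y) = 39/5. SS_res = 169. SS_tot = 614/5. R^2 = 1 - 169/(614/5) = -231/614.

-231/614


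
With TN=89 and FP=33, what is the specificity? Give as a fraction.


Specificity = TN / (TN + FP) = 89 / 122 = 89/122.

89/122


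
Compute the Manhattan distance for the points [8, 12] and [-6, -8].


d = sum of absolute differences: |8--6|=14 + |12--8|=20 = 34.

34


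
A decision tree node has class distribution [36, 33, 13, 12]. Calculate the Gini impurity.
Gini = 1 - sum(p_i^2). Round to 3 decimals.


Total = 94. Proportions: 36/94, 33/94, 13/94, 12/94. sum(p_i^2) = 0.3053. Gini = 1 - 0.3053 = 0.6947, which rounds to 0.695.

0.695


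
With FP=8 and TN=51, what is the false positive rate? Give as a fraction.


FPR = FP / (FP + TN) = 8 / 59 = 8/59.

8/59


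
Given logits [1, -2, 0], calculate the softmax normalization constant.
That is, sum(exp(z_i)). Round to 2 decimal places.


Denom = e^1=2.7183 + e^-2=0.1353 + e^0=1.0000. Sum = 3.8536, which rounds to 3.85.

3.85


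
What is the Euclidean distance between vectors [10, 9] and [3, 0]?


d = sqrt(sum of squared differences). (10-3)^2=49, (9-0)^2=81. Sum = 130.

sqrt(130)


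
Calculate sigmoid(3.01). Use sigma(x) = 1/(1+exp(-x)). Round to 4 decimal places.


sigma(3.01) = 1/(1+e^(-3.01)) = 1/(1+0.049292) = 1/1.049292 = 0.9530.

0.9530


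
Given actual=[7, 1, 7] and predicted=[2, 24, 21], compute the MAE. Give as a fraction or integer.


MAE = (1/3) * (|7-2|=5 + |1-24|=23 + |7-21|=14). Sum = 42. MAE = 14.

14


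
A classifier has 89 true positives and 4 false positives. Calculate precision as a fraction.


Precision = TP / (TP + FP) = 89 / 93 = 89/93.

89/93


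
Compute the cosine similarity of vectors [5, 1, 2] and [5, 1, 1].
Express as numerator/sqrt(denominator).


dot = 28. |a|^2 = 30, |b|^2 = 27. cos = 28/sqrt(810).

28/sqrt(810)


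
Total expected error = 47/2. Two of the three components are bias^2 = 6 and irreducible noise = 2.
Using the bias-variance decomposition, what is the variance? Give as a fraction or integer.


Total error = bias^2 + variance + irreducible noise. So variance = 47/2 - 6 - 2 = 31/2.

31/2


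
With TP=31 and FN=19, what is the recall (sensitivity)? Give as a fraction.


Recall = TP / (TP + FN) = 31 / 50 = 31/50.

31/50


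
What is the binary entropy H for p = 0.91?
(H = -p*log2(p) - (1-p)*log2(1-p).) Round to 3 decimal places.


H = -0.91*log2(0.91) - 0.09*log2(0.09) = 0.436.

0.436


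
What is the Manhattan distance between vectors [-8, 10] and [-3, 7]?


d = sum of absolute differences: |-8--3|=5 + |10-7|=3 = 8.

8


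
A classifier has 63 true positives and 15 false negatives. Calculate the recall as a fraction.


Recall = TP / (TP + FN) = 63 / 78 = 21/26.

21/26


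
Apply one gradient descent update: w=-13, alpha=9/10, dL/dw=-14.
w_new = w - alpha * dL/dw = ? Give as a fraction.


w_new = -13 - 9/10 * -14 = -13 - -63/5 = -2/5.

-2/5


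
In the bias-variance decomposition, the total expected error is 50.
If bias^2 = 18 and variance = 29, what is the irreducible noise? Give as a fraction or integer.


Total error = bias^2 + variance + irreducible noise. So irreducible noise = 50 - 18 - 29 = 3.

3


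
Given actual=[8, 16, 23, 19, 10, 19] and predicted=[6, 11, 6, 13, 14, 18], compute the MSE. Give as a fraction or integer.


MSE = (1/6) * ((8-6)^2=4 + (16-11)^2=25 + (23-6)^2=289 + (19-13)^2=36 + (10-14)^2=16 + (19-18)^2=1). Sum = 371. MSE = 371/6.

371/6


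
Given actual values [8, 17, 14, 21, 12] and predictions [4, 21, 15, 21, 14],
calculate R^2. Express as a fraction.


Mean(y) = 72/5. SS_res = 37. SS_tot = 486/5. R^2 = 1 - 37/(486/5) = 301/486.

301/486


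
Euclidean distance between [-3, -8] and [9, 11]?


d = sqrt(sum of squared differences). (-3-9)^2=144, (-8-11)^2=361. Sum = 505.

sqrt(505)


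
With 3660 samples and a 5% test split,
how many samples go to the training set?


Test set = 3660 * 5% = 183. Training set = 3660 - 183 = 3477.

3477


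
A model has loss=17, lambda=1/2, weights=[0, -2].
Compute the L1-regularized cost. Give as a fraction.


L1 norm = sum(|w|) = 2. J = 17 + 1/2 * 2 = 18.

18


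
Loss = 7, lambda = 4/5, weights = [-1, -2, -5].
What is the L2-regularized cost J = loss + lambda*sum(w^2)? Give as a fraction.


L2 sq norm = sum(w^2) = 30. J = 7 + 4/5 * 30 = 31.

31


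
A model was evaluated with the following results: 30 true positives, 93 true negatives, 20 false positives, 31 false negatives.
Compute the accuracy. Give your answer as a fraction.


Accuracy = (TP + TN) / (TP + TN + FP + FN) = (30 + 93) / 174 = 41/58.

41/58


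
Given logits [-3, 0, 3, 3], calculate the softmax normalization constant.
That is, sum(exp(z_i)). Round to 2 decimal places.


Denom = e^-3=0.0498 + e^0=1.0000 + e^3=20.0855 + e^3=20.0855. Sum = 41.2208, which rounds to 41.22.

41.22


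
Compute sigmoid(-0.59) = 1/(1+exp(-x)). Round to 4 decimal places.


sigma(-0.59) = 1/(1+e^(0.59)) = 1/(1+1.803988) = 1/2.803988 = 0.3566.

0.3566


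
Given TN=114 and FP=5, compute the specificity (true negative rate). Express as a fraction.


Specificity = TN / (TN + FP) = 114 / 119 = 114/119.

114/119


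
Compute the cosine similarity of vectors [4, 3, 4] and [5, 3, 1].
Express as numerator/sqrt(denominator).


dot = 33. |a|^2 = 41, |b|^2 = 35. cos = 33/sqrt(1435).

33/sqrt(1435)


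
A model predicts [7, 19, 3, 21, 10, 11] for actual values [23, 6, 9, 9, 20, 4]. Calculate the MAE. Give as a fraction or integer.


MAE = (1/6) * (|23-7|=16 + |6-19|=13 + |9-3|=6 + |9-21|=12 + |20-10|=10 + |4-11|=7). Sum = 64. MAE = 32/3.

32/3


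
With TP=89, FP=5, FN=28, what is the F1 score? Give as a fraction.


Precision = 89/94 = 89/94. Recall = 89/117 = 89/117. F1 = 2*P*R/(P+R) = 178/211.

178/211


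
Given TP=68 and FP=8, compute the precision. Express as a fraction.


Precision = TP / (TP + FP) = 68 / 76 = 17/19.

17/19


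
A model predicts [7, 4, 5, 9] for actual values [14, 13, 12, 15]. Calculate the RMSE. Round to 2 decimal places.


MSE = 53.7500. RMSE = sqrt(53.7500) = 7.33.

7.33


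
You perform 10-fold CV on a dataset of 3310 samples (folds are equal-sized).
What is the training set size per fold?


Each validation fold has 3310/10 = 331 samples. Training set = 3310 - 331 = 2979.

2979


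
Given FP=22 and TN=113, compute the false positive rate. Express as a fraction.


FPR = FP / (FP + TN) = 22 / 135 = 22/135.

22/135


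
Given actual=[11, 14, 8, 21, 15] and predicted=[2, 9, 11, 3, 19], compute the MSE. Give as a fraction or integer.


MSE = (1/5) * ((11-2)^2=81 + (14-9)^2=25 + (8-11)^2=9 + (21-3)^2=324 + (15-19)^2=16). Sum = 455. MSE = 91.

91


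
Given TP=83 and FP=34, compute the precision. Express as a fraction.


Precision = TP / (TP + FP) = 83 / 117 = 83/117.

83/117


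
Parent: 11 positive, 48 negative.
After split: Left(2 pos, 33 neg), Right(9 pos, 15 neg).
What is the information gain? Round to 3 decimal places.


H(parent) = 0.6940. H(left) = 0.3160, H(right) = 0.9544. Weighted = (35/59)*0.3160 + (24/59)*0.9544 = 0.5757. IG = 0.6940 - 0.5757 = 0.1183, which rounds to 0.118.

0.118


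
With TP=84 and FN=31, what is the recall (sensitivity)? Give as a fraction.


Recall = TP / (TP + FN) = 84 / 115 = 84/115.

84/115


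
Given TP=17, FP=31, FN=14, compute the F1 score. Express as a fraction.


Precision = 17/48 = 17/48. Recall = 17/31 = 17/31. F1 = 2*P*R/(P+R) = 34/79.

34/79


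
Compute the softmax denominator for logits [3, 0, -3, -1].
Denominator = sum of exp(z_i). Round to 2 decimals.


Denom = e^3=20.0855 + e^0=1.0000 + e^-3=0.0498 + e^-1=0.3679. Sum = 21.5032, which rounds to 21.50.

21.50


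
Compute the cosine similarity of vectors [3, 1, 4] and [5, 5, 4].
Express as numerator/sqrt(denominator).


dot = 36. |a|^2 = 26, |b|^2 = 66. cos = 36/sqrt(1716).

36/sqrt(1716)


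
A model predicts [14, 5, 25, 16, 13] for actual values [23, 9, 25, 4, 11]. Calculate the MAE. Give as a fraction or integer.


MAE = (1/5) * (|23-14|=9 + |9-5|=4 + |25-25|=0 + |4-16|=12 + |11-13|=2). Sum = 27. MAE = 27/5.

27/5


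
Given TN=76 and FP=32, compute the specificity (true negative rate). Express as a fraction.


Specificity = TN / (TN + FP) = 76 / 108 = 19/27.

19/27


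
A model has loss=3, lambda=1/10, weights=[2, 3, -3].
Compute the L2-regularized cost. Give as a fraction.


L2 sq norm = sum(w^2) = 22. J = 3 + 1/10 * 22 = 26/5.

26/5


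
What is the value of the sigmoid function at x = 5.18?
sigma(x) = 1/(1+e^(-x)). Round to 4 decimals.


sigma(5.18) = 1/(1+e^(-5.18)) = 1/(1+0.005628) = 1/1.005628 = 0.9944.

0.9944


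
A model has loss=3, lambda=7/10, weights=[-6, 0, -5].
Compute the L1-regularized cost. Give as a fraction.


L1 norm = sum(|w|) = 11. J = 3 + 7/10 * 11 = 107/10.

107/10


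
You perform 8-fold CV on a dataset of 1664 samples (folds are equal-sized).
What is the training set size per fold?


Each validation fold has 1664/8 = 208 samples. Training set = 1664 - 208 = 1456.

1456


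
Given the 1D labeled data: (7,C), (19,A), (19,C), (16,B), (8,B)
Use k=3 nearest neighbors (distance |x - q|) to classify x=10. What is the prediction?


Distances: |7-10|=3, |19-10|=9, |19-10|=9, |16-10|=6, |8-10|=2. 3 nearest: (8,B), (7,C), (16,B). Counts: {'B': 2, 'C': 1}. Majority class: B.

B


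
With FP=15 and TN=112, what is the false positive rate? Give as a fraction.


FPR = FP / (FP + TN) = 15 / 127 = 15/127.

15/127


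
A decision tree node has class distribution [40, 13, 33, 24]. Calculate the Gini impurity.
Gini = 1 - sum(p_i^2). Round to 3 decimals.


Total = 110. Proportions: 40/110, 13/110, 33/110, 24/110. sum(p_i^2) = 0.2838. Gini = 1 - 0.2838 = 0.7162, which rounds to 0.716.

0.716


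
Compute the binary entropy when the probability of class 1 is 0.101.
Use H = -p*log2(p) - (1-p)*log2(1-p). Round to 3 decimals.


H = -0.101*log2(0.101) - 0.899*log2(0.899) = 0.472.

0.472


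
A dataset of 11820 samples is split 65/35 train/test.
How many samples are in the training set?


Test set = 11820 * 35% = 4137. Training set = 11820 - 4137 = 7683.

7683


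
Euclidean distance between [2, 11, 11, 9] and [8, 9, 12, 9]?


d = sqrt(sum of squared differences). (2-8)^2=36, (11-9)^2=4, (11-12)^2=1, (9-9)^2=0. Sum = 41.

sqrt(41)


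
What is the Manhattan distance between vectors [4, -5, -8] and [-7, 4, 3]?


d = sum of absolute differences: |4--7|=11 + |-5-4|=9 + |-8-3|=11 = 31.

31


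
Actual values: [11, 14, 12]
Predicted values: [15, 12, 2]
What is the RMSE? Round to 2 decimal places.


MSE = 40.0000. RMSE = sqrt(40.0000) = 6.32.

6.32


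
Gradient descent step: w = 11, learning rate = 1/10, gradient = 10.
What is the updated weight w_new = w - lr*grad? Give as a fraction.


w_new = 11 - 1/10 * 10 = 11 - 1 = 10.

10


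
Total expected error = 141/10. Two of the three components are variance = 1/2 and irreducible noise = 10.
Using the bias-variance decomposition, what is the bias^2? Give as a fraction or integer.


Total error = bias^2 + variance + irreducible noise. So bias^2 = 141/10 - 1/2 - 10 = 18/5.

18/5


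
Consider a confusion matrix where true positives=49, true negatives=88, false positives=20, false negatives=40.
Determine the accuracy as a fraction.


Accuracy = (TP + TN) / (TP + TN + FP + FN) = (49 + 88) / 197 = 137/197.

137/197


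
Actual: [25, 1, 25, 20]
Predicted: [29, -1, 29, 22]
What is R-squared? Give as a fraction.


Mean(y) = 71/4. SS_res = 40. SS_tot = 1563/4. R^2 = 1 - 40/(1563/4) = 1403/1563.

1403/1563


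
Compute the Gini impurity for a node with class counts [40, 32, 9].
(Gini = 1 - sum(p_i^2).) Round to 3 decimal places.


Total = 81. Proportions: 40/81, 32/81, 9/81. sum(p_i^2) = 0.4123. Gini = 1 - 0.4123 = 0.5877, which rounds to 0.588.

0.588


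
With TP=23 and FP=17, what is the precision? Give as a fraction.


Precision = TP / (TP + FP) = 23 / 40 = 23/40.

23/40


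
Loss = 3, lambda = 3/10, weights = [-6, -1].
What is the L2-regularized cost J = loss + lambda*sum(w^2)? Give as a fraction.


L2 sq norm = sum(w^2) = 37. J = 3 + 3/10 * 37 = 141/10.

141/10


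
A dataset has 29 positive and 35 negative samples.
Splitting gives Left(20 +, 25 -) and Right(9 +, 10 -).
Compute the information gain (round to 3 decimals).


H(parent) = 0.9937. H(left) = 0.9911, H(right) = 0.9980. Weighted = (45/64)*0.9911 + (19/64)*0.9980 = 0.9931. IG = 0.9937 - 0.9931 = 0.0006, which rounds to 0.001.

0.001


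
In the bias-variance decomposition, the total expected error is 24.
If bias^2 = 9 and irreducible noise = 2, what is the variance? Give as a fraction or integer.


Total error = bias^2 + variance + irreducible noise. So variance = 24 - 9 - 2 = 13.

13


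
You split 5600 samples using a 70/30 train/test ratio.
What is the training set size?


Test set = 5600 * 30% = 1680. Training set = 5600 - 1680 = 3920.

3920


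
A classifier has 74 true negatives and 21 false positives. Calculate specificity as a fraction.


Specificity = TN / (TN + FP) = 74 / 95 = 74/95.

74/95


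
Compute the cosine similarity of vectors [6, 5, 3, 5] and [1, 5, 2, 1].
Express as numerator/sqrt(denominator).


dot = 42. |a|^2 = 95, |b|^2 = 31. cos = 42/sqrt(2945).

42/sqrt(2945)


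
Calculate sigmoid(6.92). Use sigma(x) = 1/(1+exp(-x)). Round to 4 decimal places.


sigma(6.92) = 1/(1+e^(-6.92)) = 1/(1+0.000988) = 1/1.000988 = 0.9990.

0.9990


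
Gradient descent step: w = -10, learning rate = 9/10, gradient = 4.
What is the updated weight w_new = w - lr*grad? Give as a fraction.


w_new = -10 - 9/10 * 4 = -10 - 18/5 = -68/5.

-68/5


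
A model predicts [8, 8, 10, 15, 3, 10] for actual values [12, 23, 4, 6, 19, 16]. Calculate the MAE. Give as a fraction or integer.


MAE = (1/6) * (|12-8|=4 + |23-8|=15 + |4-10|=6 + |6-15|=9 + |19-3|=16 + |16-10|=6). Sum = 56. MAE = 28/3.

28/3


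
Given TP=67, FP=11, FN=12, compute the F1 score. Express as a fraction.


Precision = 67/78 = 67/78. Recall = 67/79 = 67/79. F1 = 2*P*R/(P+R) = 134/157.

134/157


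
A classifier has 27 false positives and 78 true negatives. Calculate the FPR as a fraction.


FPR = FP / (FP + TN) = 27 / 105 = 9/35.

9/35


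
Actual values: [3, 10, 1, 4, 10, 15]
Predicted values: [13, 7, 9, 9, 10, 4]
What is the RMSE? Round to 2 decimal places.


MSE = 53.1667. RMSE = sqrt(53.1667) = 7.29.

7.29


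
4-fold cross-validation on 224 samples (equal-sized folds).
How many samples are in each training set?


Each validation fold has 224/4 = 56 samples. Training set = 224 - 56 = 168.

168


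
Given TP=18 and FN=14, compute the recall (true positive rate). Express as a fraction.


Recall = TP / (TP + FN) = 18 / 32 = 9/16.

9/16


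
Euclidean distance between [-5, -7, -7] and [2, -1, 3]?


d = sqrt(sum of squared differences). (-5-2)^2=49, (-7--1)^2=36, (-7-3)^2=100. Sum = 185.

sqrt(185)


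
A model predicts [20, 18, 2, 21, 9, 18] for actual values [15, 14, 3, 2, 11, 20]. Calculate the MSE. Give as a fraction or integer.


MSE = (1/6) * ((15-20)^2=25 + (14-18)^2=16 + (3-2)^2=1 + (2-21)^2=361 + (11-9)^2=4 + (20-18)^2=4). Sum = 411. MSE = 137/2.

137/2


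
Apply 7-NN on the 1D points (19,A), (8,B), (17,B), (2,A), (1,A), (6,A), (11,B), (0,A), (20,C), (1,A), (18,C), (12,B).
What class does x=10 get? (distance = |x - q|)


Distances: |19-10|=9, |8-10|=2, |17-10|=7, |2-10|=8, |1-10|=9, |6-10|=4, |11-10|=1, |0-10|=10, |20-10|=10, |1-10|=9, |18-10|=8, |12-10|=2. 7 nearest: (11,B), (8,B), (12,B), (6,A), (17,B), (2,A), (18,C). Counts: {'B': 4, 'A': 2, 'C': 1}. Majority class: B.

B


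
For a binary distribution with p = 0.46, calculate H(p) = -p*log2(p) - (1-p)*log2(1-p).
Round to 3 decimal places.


H = -0.46*log2(0.46) - 0.54*log2(0.54) = 0.995.

0.995


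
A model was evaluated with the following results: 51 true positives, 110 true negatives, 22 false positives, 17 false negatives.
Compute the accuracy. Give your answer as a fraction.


Accuracy = (TP + TN) / (TP + TN + FP + FN) = (51 + 110) / 200 = 161/200.

161/200


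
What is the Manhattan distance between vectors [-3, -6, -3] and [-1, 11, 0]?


d = sum of absolute differences: |-3--1|=2 + |-6-11|=17 + |-3-0|=3 = 22.

22


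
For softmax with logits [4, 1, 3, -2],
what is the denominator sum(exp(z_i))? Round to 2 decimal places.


Denom = e^4=54.5982 + e^1=2.7183 + e^3=20.0855 + e^-2=0.1353. Sum = 77.5373, which rounds to 77.54.

77.54


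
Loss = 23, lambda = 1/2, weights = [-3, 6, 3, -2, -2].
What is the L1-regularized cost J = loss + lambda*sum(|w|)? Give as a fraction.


L1 norm = sum(|w|) = 16. J = 23 + 1/2 * 16 = 31.

31


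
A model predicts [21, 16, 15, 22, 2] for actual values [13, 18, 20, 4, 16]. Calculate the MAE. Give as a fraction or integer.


MAE = (1/5) * (|13-21|=8 + |18-16|=2 + |20-15|=5 + |4-22|=18 + |16-2|=14). Sum = 47. MAE = 47/5.

47/5


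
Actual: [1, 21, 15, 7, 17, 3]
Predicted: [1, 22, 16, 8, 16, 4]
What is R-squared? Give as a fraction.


Mean(y) = 32/3. SS_res = 5. SS_tot = 994/3. R^2 = 1 - 5/(994/3) = 979/994.

979/994


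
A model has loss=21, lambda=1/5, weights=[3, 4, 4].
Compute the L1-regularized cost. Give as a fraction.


L1 norm = sum(|w|) = 11. J = 21 + 1/5 * 11 = 116/5.

116/5


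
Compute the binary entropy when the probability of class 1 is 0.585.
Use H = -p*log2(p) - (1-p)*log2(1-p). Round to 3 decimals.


H = -0.585*log2(0.585) - 0.415*log2(0.415) = 0.979.

0.979


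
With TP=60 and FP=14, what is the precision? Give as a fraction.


Precision = TP / (TP + FP) = 60 / 74 = 30/37.

30/37


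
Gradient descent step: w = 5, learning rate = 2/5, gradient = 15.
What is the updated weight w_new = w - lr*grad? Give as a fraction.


w_new = 5 - 2/5 * 15 = 5 - 6 = -1.

-1


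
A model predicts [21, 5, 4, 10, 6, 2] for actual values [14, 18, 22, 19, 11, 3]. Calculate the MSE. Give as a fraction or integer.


MSE = (1/6) * ((14-21)^2=49 + (18-5)^2=169 + (22-4)^2=324 + (19-10)^2=81 + (11-6)^2=25 + (3-2)^2=1). Sum = 649. MSE = 649/6.

649/6


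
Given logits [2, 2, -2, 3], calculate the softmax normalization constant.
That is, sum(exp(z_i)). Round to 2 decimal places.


Denom = e^2=7.3891 + e^2=7.3891 + e^-2=0.1353 + e^3=20.0855. Sum = 34.9990, which rounds to 35.00.

35.00


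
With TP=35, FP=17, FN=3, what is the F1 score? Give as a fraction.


Precision = 35/52 = 35/52. Recall = 35/38 = 35/38. F1 = 2*P*R/(P+R) = 7/9.

7/9


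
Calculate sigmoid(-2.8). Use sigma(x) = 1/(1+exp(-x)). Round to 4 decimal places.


sigma(-2.8) = 1/(1+e^(2.8)) = 1/(1+16.444647) = 1/17.444647 = 0.0573.

0.0573


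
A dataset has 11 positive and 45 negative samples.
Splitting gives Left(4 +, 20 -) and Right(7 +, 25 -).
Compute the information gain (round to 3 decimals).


H(parent) = 0.7147. H(left) = 0.6500, H(right) = 0.7579. Weighted = (24/56)*0.6500 + (32/56)*0.7579 = 0.7117. IG = 0.7147 - 0.7117 = 0.0030, which rounds to 0.003.

0.003


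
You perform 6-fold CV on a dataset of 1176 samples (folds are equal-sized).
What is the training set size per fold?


Each validation fold has 1176/6 = 196 samples. Training set = 1176 - 196 = 980.

980


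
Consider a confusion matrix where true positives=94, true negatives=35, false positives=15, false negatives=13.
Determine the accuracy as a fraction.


Accuracy = (TP + TN) / (TP + TN + FP + FN) = (94 + 35) / 157 = 129/157.

129/157


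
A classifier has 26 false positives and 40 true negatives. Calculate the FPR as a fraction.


FPR = FP / (FP + TN) = 26 / 66 = 13/33.

13/33


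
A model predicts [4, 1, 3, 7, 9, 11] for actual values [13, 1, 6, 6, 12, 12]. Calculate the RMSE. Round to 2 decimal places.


MSE = 16.8333. RMSE = sqrt(16.8333) = 4.10.

4.10


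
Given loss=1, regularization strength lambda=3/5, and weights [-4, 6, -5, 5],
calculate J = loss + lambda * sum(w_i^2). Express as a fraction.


L2 sq norm = sum(w^2) = 102. J = 1 + 3/5 * 102 = 311/5.

311/5


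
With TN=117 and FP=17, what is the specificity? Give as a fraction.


Specificity = TN / (TN + FP) = 117 / 134 = 117/134.

117/134


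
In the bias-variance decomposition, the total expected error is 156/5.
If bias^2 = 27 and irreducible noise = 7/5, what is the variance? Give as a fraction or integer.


Total error = bias^2 + variance + irreducible noise. So variance = 156/5 - 27 - 7/5 = 14/5.

14/5


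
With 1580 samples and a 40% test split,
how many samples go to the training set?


Test set = 1580 * 40% = 632. Training set = 1580 - 632 = 948.

948


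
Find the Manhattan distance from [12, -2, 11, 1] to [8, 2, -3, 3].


d = sum of absolute differences: |12-8|=4 + |-2-2|=4 + |11--3|=14 + |1-3|=2 = 24.

24


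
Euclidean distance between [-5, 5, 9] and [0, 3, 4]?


d = sqrt(sum of squared differences). (-5-0)^2=25, (5-3)^2=4, (9-4)^2=25. Sum = 54.

sqrt(54)


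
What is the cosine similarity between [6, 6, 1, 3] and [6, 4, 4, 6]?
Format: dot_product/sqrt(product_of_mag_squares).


dot = 82. |a|^2 = 82, |b|^2 = 104. cos = 82/sqrt(8528).

82/sqrt(8528)


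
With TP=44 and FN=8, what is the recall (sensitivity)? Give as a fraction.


Recall = TP / (TP + FN) = 44 / 52 = 11/13.

11/13


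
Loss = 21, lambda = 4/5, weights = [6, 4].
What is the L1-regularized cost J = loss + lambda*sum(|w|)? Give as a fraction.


L1 norm = sum(|w|) = 10. J = 21 + 4/5 * 10 = 29.

29


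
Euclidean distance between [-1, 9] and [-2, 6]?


d = sqrt(sum of squared differences). (-1--2)^2=1, (9-6)^2=9. Sum = 10.

sqrt(10)


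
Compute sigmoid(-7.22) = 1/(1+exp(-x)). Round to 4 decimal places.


sigma(-7.22) = 1/(1+e^(7.22)) = 1/(1+1366.489061) = 1/1367.489061 = 0.0007.

0.0007


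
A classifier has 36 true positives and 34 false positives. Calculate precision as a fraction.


Precision = TP / (TP + FP) = 36 / 70 = 18/35.

18/35


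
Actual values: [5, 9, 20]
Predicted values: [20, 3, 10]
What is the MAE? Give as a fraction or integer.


MAE = (1/3) * (|5-20|=15 + |9-3|=6 + |20-10|=10). Sum = 31. MAE = 31/3.

31/3


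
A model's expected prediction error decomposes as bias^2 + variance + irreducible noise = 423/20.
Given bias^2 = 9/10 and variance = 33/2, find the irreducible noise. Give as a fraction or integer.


Total error = bias^2 + variance + irreducible noise. So irreducible noise = 423/20 - 9/10 - 33/2 = 15/4.

15/4


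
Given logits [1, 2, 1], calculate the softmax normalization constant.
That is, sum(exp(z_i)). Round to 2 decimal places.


Denom = e^1=2.7183 + e^2=7.3891 + e^1=2.7183. Sum = 12.8257, which rounds to 12.83.

12.83


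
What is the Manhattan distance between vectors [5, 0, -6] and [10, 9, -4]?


d = sum of absolute differences: |5-10|=5 + |0-9|=9 + |-6--4|=2 = 16.

16


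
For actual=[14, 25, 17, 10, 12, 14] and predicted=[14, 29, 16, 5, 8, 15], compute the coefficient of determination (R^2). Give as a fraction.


Mean(y) = 46/3. SS_res = 59. SS_tot = 418/3. R^2 = 1 - 59/(418/3) = 241/418.

241/418


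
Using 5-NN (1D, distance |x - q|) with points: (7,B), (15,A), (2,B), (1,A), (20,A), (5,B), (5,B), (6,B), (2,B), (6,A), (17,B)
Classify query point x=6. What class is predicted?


Distances: |7-6|=1, |15-6|=9, |2-6|=4, |1-6|=5, |20-6|=14, |5-6|=1, |5-6|=1, |6-6|=0, |2-6|=4, |6-6|=0, |17-6|=11. 5 nearest: (6,A), (6,B), (7,B), (5,B), (5,B). Counts: {'A': 1, 'B': 4}. Majority class: B.

B


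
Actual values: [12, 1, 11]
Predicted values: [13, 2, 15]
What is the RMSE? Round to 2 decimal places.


MSE = 6.0000. RMSE = sqrt(6.0000) = 2.45.

2.45


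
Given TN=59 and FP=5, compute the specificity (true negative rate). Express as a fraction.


Specificity = TN / (TN + FP) = 59 / 64 = 59/64.

59/64


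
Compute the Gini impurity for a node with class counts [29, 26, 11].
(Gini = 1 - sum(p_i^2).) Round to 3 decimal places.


Total = 66. Proportions: 29/66, 26/66, 11/66. sum(p_i^2) = 0.3760. Gini = 1 - 0.3760 = 0.6240, which rounds to 0.624.

0.624


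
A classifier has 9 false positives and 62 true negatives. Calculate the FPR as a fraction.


FPR = FP / (FP + TN) = 9 / 71 = 9/71.

9/71


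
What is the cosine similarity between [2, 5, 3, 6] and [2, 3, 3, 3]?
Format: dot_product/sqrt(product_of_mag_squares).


dot = 46. |a|^2 = 74, |b|^2 = 31. cos = 46/sqrt(2294).

46/sqrt(2294)


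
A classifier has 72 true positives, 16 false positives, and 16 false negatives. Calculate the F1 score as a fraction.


Precision = 72/88 = 9/11. Recall = 72/88 = 9/11. F1 = 2*P*R/(P+R) = 9/11.

9/11


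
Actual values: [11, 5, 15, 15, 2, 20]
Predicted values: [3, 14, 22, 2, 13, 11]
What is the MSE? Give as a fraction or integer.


MSE = (1/6) * ((11-3)^2=64 + (5-14)^2=81 + (15-22)^2=49 + (15-2)^2=169 + (2-13)^2=121 + (20-11)^2=81). Sum = 565. MSE = 565/6.

565/6


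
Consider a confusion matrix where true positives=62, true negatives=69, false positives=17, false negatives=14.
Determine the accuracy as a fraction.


Accuracy = (TP + TN) / (TP + TN + FP + FN) = (62 + 69) / 162 = 131/162.

131/162


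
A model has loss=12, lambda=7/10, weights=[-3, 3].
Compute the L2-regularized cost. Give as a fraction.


L2 sq norm = sum(w^2) = 18. J = 12 + 7/10 * 18 = 123/5.

123/5


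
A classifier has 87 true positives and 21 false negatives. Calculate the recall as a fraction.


Recall = TP / (TP + FN) = 87 / 108 = 29/36.

29/36


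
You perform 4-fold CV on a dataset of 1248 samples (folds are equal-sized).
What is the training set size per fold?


Each validation fold has 1248/4 = 312 samples. Training set = 1248 - 312 = 936.

936


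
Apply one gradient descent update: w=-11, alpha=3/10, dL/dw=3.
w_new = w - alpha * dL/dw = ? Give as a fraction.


w_new = -11 - 3/10 * 3 = -11 - 9/10 = -119/10.

-119/10


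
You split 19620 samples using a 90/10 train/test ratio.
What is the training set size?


Test set = 19620 * 10% = 1962. Training set = 19620 - 1962 = 17658.

17658


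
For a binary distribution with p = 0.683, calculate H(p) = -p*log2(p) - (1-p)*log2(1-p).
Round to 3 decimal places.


H = -0.683*log2(0.683) - 0.317*log2(0.317) = 0.901.

0.901


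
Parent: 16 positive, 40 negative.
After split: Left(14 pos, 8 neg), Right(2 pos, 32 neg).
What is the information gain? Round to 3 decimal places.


H(parent) = 0.8631. H(left) = 0.9457, H(right) = 0.3228. Weighted = (22/56)*0.9457 + (34/56)*0.3228 = 0.5675. IG = 0.8631 - 0.5675 = 0.2956, which rounds to 0.296.

0.296


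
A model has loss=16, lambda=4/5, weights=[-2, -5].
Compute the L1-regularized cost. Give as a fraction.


L1 norm = sum(|w|) = 7. J = 16 + 4/5 * 7 = 108/5.

108/5


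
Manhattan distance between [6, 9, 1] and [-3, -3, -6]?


d = sum of absolute differences: |6--3|=9 + |9--3|=12 + |1--6|=7 = 28.

28


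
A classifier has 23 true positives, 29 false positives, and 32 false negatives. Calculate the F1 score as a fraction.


Precision = 23/52 = 23/52. Recall = 23/55 = 23/55. F1 = 2*P*R/(P+R) = 46/107.

46/107


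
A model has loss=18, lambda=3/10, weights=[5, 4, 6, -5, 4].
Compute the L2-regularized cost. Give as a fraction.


L2 sq norm = sum(w^2) = 118. J = 18 + 3/10 * 118 = 267/5.

267/5


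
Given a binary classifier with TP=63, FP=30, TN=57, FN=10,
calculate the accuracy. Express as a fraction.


Accuracy = (TP + TN) / (TP + TN + FP + FN) = (63 + 57) / 160 = 3/4.

3/4


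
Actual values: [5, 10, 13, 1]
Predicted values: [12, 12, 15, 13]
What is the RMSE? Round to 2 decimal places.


MSE = 50.2500. RMSE = sqrt(50.2500) = 7.09.

7.09


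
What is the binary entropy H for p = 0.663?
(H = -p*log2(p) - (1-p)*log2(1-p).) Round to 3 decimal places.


H = -0.663*log2(0.663) - 0.337*log2(0.337) = 0.922.

0.922


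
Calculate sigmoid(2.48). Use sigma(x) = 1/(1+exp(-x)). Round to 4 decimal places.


sigma(2.48) = 1/(1+e^(-2.48)) = 1/(1+0.083743) = 1/1.083743 = 0.9227.

0.9227


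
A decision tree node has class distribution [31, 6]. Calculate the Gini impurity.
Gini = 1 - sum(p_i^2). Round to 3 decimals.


Total = 37. Proportions: 31/37, 6/37. sum(p_i^2) = 0.7283. Gini = 1 - 0.7283 = 0.2717, which rounds to 0.272.

0.272


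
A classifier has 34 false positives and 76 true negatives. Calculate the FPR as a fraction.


FPR = FP / (FP + TN) = 34 / 110 = 17/55.

17/55


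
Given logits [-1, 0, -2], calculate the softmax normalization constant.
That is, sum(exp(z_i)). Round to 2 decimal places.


Denom = e^-1=0.3679 + e^0=1.0000 + e^-2=0.1353. Sum = 1.5032, which rounds to 1.50.

1.50


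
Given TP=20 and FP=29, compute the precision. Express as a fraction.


Precision = TP / (TP + FP) = 20 / 49 = 20/49.

20/49


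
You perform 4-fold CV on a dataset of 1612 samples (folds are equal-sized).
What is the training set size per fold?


Each validation fold has 1612/4 = 403 samples. Training set = 1612 - 403 = 1209.

1209


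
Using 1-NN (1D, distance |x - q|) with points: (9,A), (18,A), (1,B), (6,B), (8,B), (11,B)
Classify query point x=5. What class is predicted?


Distances: |9-5|=4, |18-5|=13, |1-5|=4, |6-5|=1, |8-5|=3, |11-5|=6. 1 nearest: (6,B). Counts: {'B': 1}. Majority class: B.

B


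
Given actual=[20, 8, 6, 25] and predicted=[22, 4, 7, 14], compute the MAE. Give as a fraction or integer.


MAE = (1/4) * (|20-22|=2 + |8-4|=4 + |6-7|=1 + |25-14|=11). Sum = 18. MAE = 9/2.

9/2


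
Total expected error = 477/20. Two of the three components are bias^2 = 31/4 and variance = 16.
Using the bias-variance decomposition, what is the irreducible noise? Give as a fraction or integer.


Total error = bias^2 + variance + irreducible noise. So irreducible noise = 477/20 - 31/4 - 16 = 1/10.

1/10


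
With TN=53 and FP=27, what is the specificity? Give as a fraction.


Specificity = TN / (TN + FP) = 53 / 80 = 53/80.

53/80


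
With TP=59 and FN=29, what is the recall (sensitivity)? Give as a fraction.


Recall = TP / (TP + FN) = 59 / 88 = 59/88.

59/88


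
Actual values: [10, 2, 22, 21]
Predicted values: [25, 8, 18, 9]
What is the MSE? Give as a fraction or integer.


MSE = (1/4) * ((10-25)^2=225 + (2-8)^2=36 + (22-18)^2=16 + (21-9)^2=144). Sum = 421. MSE = 421/4.

421/4


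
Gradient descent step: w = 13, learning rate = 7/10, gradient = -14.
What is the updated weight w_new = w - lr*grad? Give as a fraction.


w_new = 13 - 7/10 * -14 = 13 - -49/5 = 114/5.

114/5
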